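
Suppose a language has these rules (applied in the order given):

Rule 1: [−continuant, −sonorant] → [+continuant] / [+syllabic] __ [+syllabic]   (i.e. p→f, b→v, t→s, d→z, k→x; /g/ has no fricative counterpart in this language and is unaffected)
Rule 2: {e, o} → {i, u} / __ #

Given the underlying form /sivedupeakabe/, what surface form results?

sivezufeaxavi

Rule 1 (intervocalic spirantization): /d/ is a stop between vowels /e/ and /u/, so it spirantizes to the fricative [z]. /p/ is a stop between vowels /u/ and /e/, so it spirantizes to the fricative [f]. /k/ is a stop between vowels /a/ and /a/, so it spirantizes to the fricative [x]. /b/ is a stop between vowels /a/ and /e/, so it spirantizes to the fricative [v]. /sivedupeakabe/ → sivezufeaxave.
Rule 2 (final vowel raising): /e/ is a mid vowel in word-final position, so it raises to [i]. /sivezufeaxave/ → sivezufeaxavi.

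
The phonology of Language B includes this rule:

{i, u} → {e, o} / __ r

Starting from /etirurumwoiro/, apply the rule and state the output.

Scanning /etirurumwoiro/: /i/ is a high vowel immediately before /r/, so it lowers to [e]; /u/ is a high vowel immediately before /r/, so it lowers to [o]; /u/ at position 7 is not in the conditioning environment; /i/ is a high vowel immediately before /r/, so it lowers to [e].
Result: [eterorumwoero].

eterorumwoero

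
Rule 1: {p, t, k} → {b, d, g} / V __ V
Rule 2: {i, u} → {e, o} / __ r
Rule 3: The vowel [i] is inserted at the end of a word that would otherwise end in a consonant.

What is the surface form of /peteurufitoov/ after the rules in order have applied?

pedeorufidoovi

Rule 1 (intervocalic voicing): /t/ is a voiceless stop between vowels /e/ and /e/, so it voices to [d]. /t/ is a voiceless stop between vowels /i/ and /o/, so it voices to [d]. /peteurufitoov/ → pedeurufidoov.
Rule 2 (pre-rhotic lowering): /u/ is a high vowel immediately before /r/, so it lowers to [o]. /pedeurufidoov/ → pedeorufidoov.
Rule 3 (final i-epenthesis): the form ends in the consonant /v/, so [i] is inserted word-finally. /pedeorufidoov/ → pedeorufidoovi.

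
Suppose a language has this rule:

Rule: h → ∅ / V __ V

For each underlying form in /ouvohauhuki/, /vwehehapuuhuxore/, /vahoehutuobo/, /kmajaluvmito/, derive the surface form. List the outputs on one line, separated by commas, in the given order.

/ouvohauhuki/: /h/ occurs between vowels /o/ and /a/, so it deletes. /h/ occurs between vowels /u/ and /u/, so it deletes. → [ouvoauuki].
/vwehehapuuhuxore/: /h/ occurs between vowels /e/ and /e/, so it deletes. /h/ occurs between vowels /e/ and /a/, so it deletes. /h/ occurs between vowels /u/ and /u/, so it deletes. → [vweeapuuuxore].
/vahoehutuobo/: /h/ occurs between vowels /a/ and /o/, so it deletes. /h/ occurs between vowels /e/ and /u/, so it deletes. → [vaoeutuobo].
/kmajaluvmito/: the rule's environment is not met; surfaces unchanged as [kmajaluvmito].

ouvoauuki, vweeapuuuxore, vaoeutuobo, kmajaluvmito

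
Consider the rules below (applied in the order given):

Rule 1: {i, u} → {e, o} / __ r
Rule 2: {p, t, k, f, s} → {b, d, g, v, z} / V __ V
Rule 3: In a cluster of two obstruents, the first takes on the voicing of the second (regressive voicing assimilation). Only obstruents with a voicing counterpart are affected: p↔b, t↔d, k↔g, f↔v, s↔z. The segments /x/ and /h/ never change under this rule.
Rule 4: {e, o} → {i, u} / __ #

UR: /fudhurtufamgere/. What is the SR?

Rule 1 (pre-rhotic lowering): /u/ is a high vowel immediately before /r/, so it lowers to [o]. /fudhurtufamgere/ → fudhortufamgere.
Rule 2 (intervocalic voicing): /f/ is a voiceless obstruent between vowels /u/ and /a/, so it voices to [v]. /fudhortufamgere/ → fudhortuvamgere.
Rule 3 (regressive voicing assimilation): /d/ precedes the voiceless obstruent /h/, so it devoices to [t] by assimilation. /fudhortuvamgere/ → futhortuvamgere.
Rule 4 (final vowel raising): /e/ is a mid vowel in word-final position, so it raises to [i]. /futhortuvamgere/ → futhortuvamgeri.

futhortuvamgeri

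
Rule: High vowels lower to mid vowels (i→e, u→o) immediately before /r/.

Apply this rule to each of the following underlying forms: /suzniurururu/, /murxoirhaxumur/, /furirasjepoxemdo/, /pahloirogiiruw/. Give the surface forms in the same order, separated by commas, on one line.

/suzniurururu/: /u/ is a high vowel immediately before /r/, so it lowers to [o]. /u/ is a high vowel immediately before /r/, so it lowers to [o]. /u/ is a high vowel immediately before /r/, so it lowers to [o]. → [suzniorororu].
/murxoirhaxumur/: /u/ is a high vowel immediately before /r/, so it lowers to [o]. /i/ is a high vowel immediately before /r/, so it lowers to [e]. /u/ is a high vowel immediately before /r/, so it lowers to [o]. → [morxoerhaxumor].
/furirasjepoxemdo/: /u/ is a high vowel immediately before /r/, so it lowers to [o]. /i/ is a high vowel immediately before /r/, so it lowers to [e]. → [forerasjepoxemdo].
/pahloirogiiruw/: /i/ is a high vowel immediately before /r/, so it lowers to [e]. /i/ is a high vowel immediately before /r/, so it lowers to [e]. → [pahloerogieruw].

suzniorororu, morxoerhaxumor, forerasjepoxemdo, pahloerogieruw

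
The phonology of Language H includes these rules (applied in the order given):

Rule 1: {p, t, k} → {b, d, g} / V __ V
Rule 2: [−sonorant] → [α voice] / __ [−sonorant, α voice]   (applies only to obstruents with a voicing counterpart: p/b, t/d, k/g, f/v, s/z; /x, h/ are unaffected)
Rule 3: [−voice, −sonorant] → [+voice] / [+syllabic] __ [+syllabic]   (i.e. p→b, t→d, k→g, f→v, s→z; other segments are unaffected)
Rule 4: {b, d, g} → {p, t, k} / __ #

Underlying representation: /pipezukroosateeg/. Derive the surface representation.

Rule 1 (intervocalic voicing): /p/ is a voiceless stop between vowels /i/ and /e/, so it voices to [b]. /t/ is a voiceless stop between vowels /a/ and /e/, so it voices to [d]. /pipezukroosateeg/ → pibezukroosadeeg.
Rule 2 (regressive voicing assimilation): no segment meets the environment; /pibezukroosadeeg/ is unchanged.
Rule 3 (intervocalic voicing): /s/ is a voiceless obstruent between vowels /o/ and /a/, so it voices to [z]. /pibezukroosadeeg/ → pibezukroozadeeg.
Rule 4 (final devoicing): /g/ is a voiced stop in word-final position, so it devoices to [k]. /pibezukroozadeeg/ → pibezukroozadeek.

pibezukroozadeek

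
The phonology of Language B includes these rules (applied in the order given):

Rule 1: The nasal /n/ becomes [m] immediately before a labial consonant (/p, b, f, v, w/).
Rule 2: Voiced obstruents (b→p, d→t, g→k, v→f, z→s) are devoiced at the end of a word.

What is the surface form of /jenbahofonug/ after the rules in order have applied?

Rule 1 (nasal place assimilation): /n/ precedes the labial consonant /b/, so it assimilates in place to [m]. /jenbahofonug/ → jembahofonug.
Rule 2 (final devoicing): /g/ is a voiced obstruent in word-final position, so it devoices to [k]. /jembahofonug/ → jembahofonuk.

jembahofonuk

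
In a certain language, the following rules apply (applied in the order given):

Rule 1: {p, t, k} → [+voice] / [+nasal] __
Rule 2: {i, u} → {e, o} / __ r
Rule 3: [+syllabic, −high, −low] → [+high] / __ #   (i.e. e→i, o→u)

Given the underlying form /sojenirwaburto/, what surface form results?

Rule 1 (post-nasal voicing): no segment meets the environment; /sojenirwaburto/ is unchanged.
Rule 2 (pre-rhotic lowering): /i/ is a high vowel immediately before /r/, so it lowers to [e]. /u/ is a high vowel immediately before /r/, so it lowers to [o]. /sojenirwaburto/ → sojenerwaborto.
Rule 3 (final vowel raising): /o/ is a mid vowel in word-final position, so it raises to [u]. /sojenerwaborto/ → sojenerwabortu.

sojenerwabortu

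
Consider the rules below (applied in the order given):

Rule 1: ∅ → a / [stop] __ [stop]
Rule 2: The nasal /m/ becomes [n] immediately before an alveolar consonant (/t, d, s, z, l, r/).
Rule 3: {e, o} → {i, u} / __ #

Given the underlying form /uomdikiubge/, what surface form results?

Rule 1 (stop-cluster a-epenthesis): /b/ and /g/ form a stop–stop cluster, so [a] is inserted between them. /uomdikiubge/ → uomdikiubage.
Rule 2 (nasal place assimilation): /m/ precedes the alveolar consonant /d/, so it assimilates in place to [n]. /uomdikiubage/ → uondikiubage.
Rule 3 (final vowel raising): /e/ is a mid vowel in word-final position, so it raises to [i]. /uondikiubage/ → uondikiubagi.

uondikiubagi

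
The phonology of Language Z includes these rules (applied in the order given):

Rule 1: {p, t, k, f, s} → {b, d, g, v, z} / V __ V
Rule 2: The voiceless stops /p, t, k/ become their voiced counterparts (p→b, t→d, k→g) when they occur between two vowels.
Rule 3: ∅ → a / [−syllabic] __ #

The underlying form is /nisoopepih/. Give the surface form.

nizoobebiha

Rule 1 (intervocalic voicing): /s/ is a voiceless obstruent between vowels /i/ and /o/, so it voices to [z]. /p/ is a voiceless obstruent between vowels /o/ and /e/, so it voices to [b]. /p/ is a voiceless obstruent between vowels /e/ and /i/, so it voices to [b]. /nisoopepih/ → nizoobebih.
Rule 2 (intervocalic voicing): no segment meets the environment; /nizoobebih/ is unchanged.
Rule 3 (final a-epenthesis): the form ends in the consonant /h/, so [a] is inserted word-finally. /nizoobebih/ → nizoobebiha.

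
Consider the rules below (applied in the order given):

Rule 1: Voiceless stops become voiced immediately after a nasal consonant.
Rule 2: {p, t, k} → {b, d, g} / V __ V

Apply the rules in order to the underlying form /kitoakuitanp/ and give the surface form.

Rule 1 (post-nasal voicing): /p/ is a voiceless stop immediately after the nasal /n/, so it voices to [b]. /kitoakuitanp/ → kitoakuitanb.
Rule 2 (intervocalic voicing): /t/ is a voiceless stop between vowels /i/ and /o/, so it voices to [d]. /k/ is a voiceless stop between vowels /a/ and /u/, so it voices to [g]. /t/ is a voiceless stop between vowels /i/ and /a/, so it voices to [d]. /kitoakuitanb/ → kidoaguidanb.

kidoaguidanb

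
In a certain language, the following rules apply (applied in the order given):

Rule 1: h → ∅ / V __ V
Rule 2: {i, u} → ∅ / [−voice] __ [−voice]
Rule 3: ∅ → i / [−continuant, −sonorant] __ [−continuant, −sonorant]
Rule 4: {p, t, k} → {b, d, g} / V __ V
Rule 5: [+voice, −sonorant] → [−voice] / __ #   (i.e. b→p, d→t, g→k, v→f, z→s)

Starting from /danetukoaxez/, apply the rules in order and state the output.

danedigoaxes

Rule 1 (intervocalic h-deletion): no segment meets the environment; /danetukoaxez/ is unchanged.
Rule 2 (high vowel syncope): /u/ is a high vowel flanked by voiceless consonants /t/ and /k/, so it deletes. /danetukoaxez/ → danetkoaxez.
Rule 3 (stop-cluster i-epenthesis): /t/ and /k/ form a stop–stop cluster, so [i] is inserted between them. /danetkoaxez/ → danetikoaxez.
Rule 4 (intervocalic voicing): /t/ is a voiceless stop between vowels /e/ and /i/, so it voices to [d]. /k/ is a voiceless stop between vowels /i/ and /o/, so it voices to [g]. /danetikoaxez/ → danedigoaxez.
Rule 5 (final devoicing): /z/ is a voiced obstruent in word-final position, so it devoices to [s]. /danedigoaxez/ → danedigoaxes.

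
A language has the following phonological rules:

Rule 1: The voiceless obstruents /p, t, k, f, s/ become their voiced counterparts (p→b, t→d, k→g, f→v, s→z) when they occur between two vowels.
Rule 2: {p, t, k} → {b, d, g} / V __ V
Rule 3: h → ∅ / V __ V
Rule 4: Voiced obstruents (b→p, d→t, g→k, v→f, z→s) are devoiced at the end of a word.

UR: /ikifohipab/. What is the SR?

Rule 1 (intervocalic voicing): /k/ is a voiceless obstruent between vowels /i/ and /i/, so it voices to [g]. /f/ is a voiceless obstruent between vowels /i/ and /o/, so it voices to [v]. /p/ is a voiceless obstruent between vowels /i/ and /a/, so it voices to [b]. /ikifohipab/ → igivohibab.
Rule 2 (intervocalic voicing): no segment meets the environment; /igivohibab/ is unchanged.
Rule 3 (intervocalic h-deletion): /h/ occurs between vowels /o/ and /i/, so it deletes. /igivohibab/ → igivoibab.
Rule 4 (final devoicing): /b/ is a voiced obstruent in word-final position, so it devoices to [p]. /igivoibab/ → igivoibap.

igivoibap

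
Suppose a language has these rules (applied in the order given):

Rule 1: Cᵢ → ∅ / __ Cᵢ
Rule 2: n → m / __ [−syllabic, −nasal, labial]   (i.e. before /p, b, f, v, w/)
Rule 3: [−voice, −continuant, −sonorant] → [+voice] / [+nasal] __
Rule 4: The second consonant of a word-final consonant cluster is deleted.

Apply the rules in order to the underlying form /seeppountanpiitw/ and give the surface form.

seepoundambiit

Rule 1 (degemination): /pp/ is a geminate; the first /p/ deletes. /seeppountanpiitw/ → seepountanpiitw.
Rule 2 (nasal place assimilation): /n/ precedes the labial consonant /p/, so it assimilates in place to [m]. /seepountanpiitw/ → seepountampiitw.
Rule 3 (post-nasal voicing): /t/ is a voiceless stop immediately after the nasal /n/, so it voices to [d]. /p/ is a voiceless stop immediately after the nasal /m/, so it voices to [b]. /seepountampiitw/ → seepoundambiitw.
Rule 4 (final cluster simplification): /w/ is the second consonant of a word-final cluster /tw/, so it deletes. /seepoundambiitw/ → seepoundambiit.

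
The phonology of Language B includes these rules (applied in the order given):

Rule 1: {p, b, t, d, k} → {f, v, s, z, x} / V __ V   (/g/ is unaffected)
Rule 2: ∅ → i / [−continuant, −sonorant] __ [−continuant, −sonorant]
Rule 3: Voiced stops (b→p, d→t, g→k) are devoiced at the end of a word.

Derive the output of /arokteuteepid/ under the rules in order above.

Rule 1 (intervocalic spirantization): /t/ is a stop between vowels /u/ and /e/, so it spirantizes to the fricative [s]. /p/ is a stop between vowels /e/ and /i/, so it spirantizes to the fricative [f]. /arokteuteepid/ → arokteuseefid.
Rule 2 (stop-cluster i-epenthesis): /k/ and /t/ form a stop–stop cluster, so [i] is inserted between them. /arokteuseefid/ → arokiteuseefid.
Rule 3 (final devoicing): /d/ is a voiced stop in word-final position, so it devoices to [t]. /arokiteuseefid/ → arokiteuseefit.

arokiteuseefit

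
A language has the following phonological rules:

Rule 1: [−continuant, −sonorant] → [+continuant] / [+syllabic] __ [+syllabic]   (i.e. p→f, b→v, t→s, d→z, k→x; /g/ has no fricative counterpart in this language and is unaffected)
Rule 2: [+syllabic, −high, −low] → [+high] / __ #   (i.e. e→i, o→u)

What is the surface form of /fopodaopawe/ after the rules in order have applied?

fofozaofawi

Rule 1 (intervocalic spirantization): /p/ is a stop between vowels /o/ and /o/, so it spirantizes to the fricative [f]. /d/ is a stop between vowels /o/ and /a/, so it spirantizes to the fricative [z]. /p/ is a stop between vowels /o/ and /a/, so it spirantizes to the fricative [f]. /fopodaopawe/ → fofozaofawe.
Rule 2 (final vowel raising): /e/ is a mid vowel in word-final position, so it raises to [i]. /fofozaofawe/ → fofozaofawi.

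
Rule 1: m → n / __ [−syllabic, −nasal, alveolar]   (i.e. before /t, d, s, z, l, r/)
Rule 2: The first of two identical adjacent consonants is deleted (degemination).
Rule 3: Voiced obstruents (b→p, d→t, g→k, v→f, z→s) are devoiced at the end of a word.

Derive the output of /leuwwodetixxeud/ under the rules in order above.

leuwodetixeut

Rule 1 (nasal place assimilation): no segment meets the environment; /leuwwodetixxeud/ is unchanged.
Rule 2 (degemination): /ww/ is a geminate; the first /w/ deletes. /xx/ is a geminate; the first /x/ deletes. /leuwwodetixxeud/ → leuwodetixeud.
Rule 3 (final devoicing): /d/ is a voiced obstruent in word-final position, so it devoices to [t]. /leuwodetixeud/ → leuwodetixeut.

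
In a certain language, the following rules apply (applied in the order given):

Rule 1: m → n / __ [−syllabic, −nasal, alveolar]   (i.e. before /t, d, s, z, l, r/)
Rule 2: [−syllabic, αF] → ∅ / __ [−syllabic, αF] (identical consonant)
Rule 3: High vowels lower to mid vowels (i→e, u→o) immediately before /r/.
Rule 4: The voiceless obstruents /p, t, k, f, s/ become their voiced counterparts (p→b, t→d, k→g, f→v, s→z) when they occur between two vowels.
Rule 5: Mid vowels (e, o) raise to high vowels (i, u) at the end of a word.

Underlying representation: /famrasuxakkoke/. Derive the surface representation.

Rule 1 (nasal place assimilation): /m/ precedes the alveolar consonant /r/, so it assimilates in place to [n]. /famrasuxakkoke/ → fanrasuxakkoke.
Rule 2 (degemination): /kk/ is a geminate; the first /k/ deletes. /fanrasuxakkoke/ → fanrasuxakoke.
Rule 3 (pre-rhotic lowering): no segment meets the environment; /fanrasuxakoke/ is unchanged.
Rule 4 (intervocalic voicing): /s/ is a voiceless obstruent between vowels /a/ and /u/, so it voices to [z]. /k/ is a voiceless obstruent between vowels /a/ and /o/, so it voices to [g]. /k/ is a voiceless obstruent between vowels /o/ and /e/, so it voices to [g]. /fanrasuxakoke/ → fanrazuxagoge.
Rule 5 (final vowel raising): /e/ is a mid vowel in word-final position, so it raises to [i]. /fanrazuxagoge/ → fanrazuxagogi.

fanrazuxagogi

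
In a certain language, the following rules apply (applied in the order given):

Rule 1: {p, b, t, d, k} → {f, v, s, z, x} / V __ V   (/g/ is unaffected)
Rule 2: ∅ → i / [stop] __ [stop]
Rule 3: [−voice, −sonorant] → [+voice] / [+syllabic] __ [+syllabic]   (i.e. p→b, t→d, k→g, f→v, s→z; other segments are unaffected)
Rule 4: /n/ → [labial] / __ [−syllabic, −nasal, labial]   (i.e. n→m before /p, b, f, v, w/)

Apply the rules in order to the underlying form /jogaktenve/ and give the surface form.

Rule 1 (intervocalic spirantization): no segment meets the environment; /jogaktenve/ is unchanged.
Rule 2 (stop-cluster i-epenthesis): /k/ and /t/ form a stop–stop cluster, so [i] is inserted between them. /jogaktenve/ → jogakitenve.
Rule 3 (intervocalic voicing): /k/ is a voiceless obstruent between vowels /a/ and /i/, so it voices to [g]. /t/ is a voiceless obstruent between vowels /i/ and /e/, so it voices to [d]. /jogakitenve/ → jogagidenve.
Rule 4 (nasal place assimilation): /n/ precedes the labial consonant /v/, so it assimilates in place to [m]. /jogagidenve/ → jogagidemve.

jogagidemve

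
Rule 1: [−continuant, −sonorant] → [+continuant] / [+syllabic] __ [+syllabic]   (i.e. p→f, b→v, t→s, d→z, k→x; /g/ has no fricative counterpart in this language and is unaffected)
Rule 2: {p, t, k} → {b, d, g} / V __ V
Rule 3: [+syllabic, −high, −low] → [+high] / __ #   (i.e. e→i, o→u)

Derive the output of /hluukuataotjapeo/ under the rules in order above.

Rule 1 (intervocalic spirantization): /k/ is a stop between vowels /u/ and /u/, so it spirantizes to the fricative [x]. /t/ is a stop between vowels /a/ and /a/, so it spirantizes to the fricative [s]. /p/ is a stop between vowels /a/ and /e/, so it spirantizes to the fricative [f]. /hluukuataotjapeo/ → hluuxuasaotjafeo.
Rule 2 (intervocalic voicing): no segment meets the environment; /hluuxuasaotjafeo/ is unchanged.
Rule 3 (final vowel raising): /o/ is a mid vowel in word-final position, so it raises to [u]. /hluuxuasaotjafeo/ → hluuxuasaotjafeu.

hluuxuasaotjafeu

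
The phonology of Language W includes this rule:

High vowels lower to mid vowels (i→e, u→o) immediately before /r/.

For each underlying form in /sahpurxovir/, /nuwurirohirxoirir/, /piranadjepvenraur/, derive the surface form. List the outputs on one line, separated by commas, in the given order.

/sahpurxovir/: /u/ is a high vowel immediately before /r/, so it lowers to [o]. /i/ is a high vowel immediately before /r/, so it lowers to [e]. → [sahporxover].
/nuwurirohirxoirir/: /u/ is a high vowel immediately before /r/, so it lowers to [o]. /i/ is a high vowel immediately before /r/, so it lowers to [e]. /i/ is a high vowel immediately before /r/, so it lowers to [e]. /i/ is a high vowel immediately before /r/, so it lowers to [e]. /i/ is a high vowel immediately before /r/, so it lowers to [e]. → [nuworeroherxoerer].
/piranadjepvenraur/: /i/ is a high vowel immediately before /r/, so it lowers to [e]. /u/ is a high vowel immediately before /r/, so it lowers to [o]. → [peranadjepvenraor].

sahporxover, nuworeroherxoerer, peranadjepvenraor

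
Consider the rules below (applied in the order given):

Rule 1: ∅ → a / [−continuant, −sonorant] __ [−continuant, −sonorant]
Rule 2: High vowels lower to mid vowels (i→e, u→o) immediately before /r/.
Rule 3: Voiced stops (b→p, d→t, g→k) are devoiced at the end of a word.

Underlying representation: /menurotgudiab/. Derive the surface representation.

Rule 1 (stop-cluster a-epenthesis): /t/ and /g/ form a stop–stop cluster, so [a] is inserted between them. /menurotgudiab/ → menurotagudiab.
Rule 2 (pre-rhotic lowering): /u/ is a high vowel immediately before /r/, so it lowers to [o]. /menurotagudiab/ → menorotagudiab.
Rule 3 (final devoicing): /b/ is a voiced stop in word-final position, so it devoices to [p]. /menorotagudiab/ → menorotagudiap.

menorotagudiap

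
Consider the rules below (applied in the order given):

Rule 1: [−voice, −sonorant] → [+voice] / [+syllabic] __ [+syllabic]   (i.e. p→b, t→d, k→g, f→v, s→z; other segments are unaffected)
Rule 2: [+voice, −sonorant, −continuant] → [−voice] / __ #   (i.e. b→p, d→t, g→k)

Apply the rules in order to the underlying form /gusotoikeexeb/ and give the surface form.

Rule 1 (intervocalic voicing): /s/ is a voiceless obstruent between vowels /u/ and /o/, so it voices to [z]. /t/ is a voiceless obstruent between vowels /o/ and /o/, so it voices to [d]. /k/ is a voiceless obstruent between vowels /i/ and /e/, so it voices to [g]. /gusotoikeexeb/ → guzodoigeexeb.
Rule 2 (final devoicing): /b/ is a voiced stop in word-final position, so it devoices to [p]. /guzodoigeexeb/ → guzodoigeexep.

guzodoigeexep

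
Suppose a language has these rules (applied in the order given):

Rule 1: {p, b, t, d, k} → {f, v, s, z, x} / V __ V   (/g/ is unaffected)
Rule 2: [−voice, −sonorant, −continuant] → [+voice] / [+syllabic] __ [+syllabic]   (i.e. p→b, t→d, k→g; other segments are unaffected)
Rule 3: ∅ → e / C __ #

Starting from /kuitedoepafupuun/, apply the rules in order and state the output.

Rule 1 (intervocalic spirantization): /t/ is a stop between vowels /i/ and /e/, so it spirantizes to the fricative [s]. /d/ is a stop between vowels /e/ and /o/, so it spirantizes to the fricative [z]. /p/ is a stop between vowels /e/ and /a/, so it spirantizes to the fricative [f]. /p/ is a stop between vowels /u/ and /u/, so it spirantizes to the fricative [f]. /kuitedoepafupuun/ → kuisezoefafufuun.
Rule 2 (intervocalic voicing): no segment meets the environment; /kuisezoefafufuun/ is unchanged.
Rule 3 (final e-epenthesis): the form ends in the consonant /n/, so [e] is inserted word-finally. /kuisezoefafufuun/ → kuisezoefafufuune.

kuisezoefafufuune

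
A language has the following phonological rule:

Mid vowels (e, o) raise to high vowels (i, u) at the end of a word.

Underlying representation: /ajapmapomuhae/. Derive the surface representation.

Scanning /ajapmapomuhae/: /o/ at position 8 is not in the conditioning environment; /e/ is a mid vowel in word-final position, so it raises to [i].
Result: [ajapmapomuhai].

ajapmapomuhai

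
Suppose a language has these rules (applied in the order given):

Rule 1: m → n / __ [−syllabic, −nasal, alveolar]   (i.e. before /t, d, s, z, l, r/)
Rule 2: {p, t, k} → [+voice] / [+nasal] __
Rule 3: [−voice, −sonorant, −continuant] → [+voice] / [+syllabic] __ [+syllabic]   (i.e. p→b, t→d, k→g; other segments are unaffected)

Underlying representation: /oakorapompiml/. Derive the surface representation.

Rule 1 (nasal place assimilation): /m/ precedes the alveolar consonant /l/, so it assimilates in place to [n]. /oakorapompiml/ → oakorapompinl.
Rule 2 (post-nasal voicing): /p/ is a voiceless stop immediately after the nasal /m/, so it voices to [b]. /oakorapompinl/ → oakorapombinl.
Rule 3 (intervocalic voicing): /k/ is a voiceless stop between vowels /a/ and /o/, so it voices to [g]. /p/ is a voiceless stop between vowels /a/ and /o/, so it voices to [b]. /oakorapombinl/ → oagorabombinl.

oagorabombinl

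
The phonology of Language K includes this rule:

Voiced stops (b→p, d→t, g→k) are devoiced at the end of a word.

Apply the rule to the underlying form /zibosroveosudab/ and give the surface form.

Scanning /zibosroveosudab/: /b/ at position 3 is not in the conditioning environment; /d/ at position 13 is not in the conditioning environment; /b/ is a voiced stop in word-final position, so it devoices to [p].
Result: [zibosroveosudap].

zibosroveosudap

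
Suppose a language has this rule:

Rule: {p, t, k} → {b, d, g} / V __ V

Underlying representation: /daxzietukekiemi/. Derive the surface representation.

daxziedugegiemi

/t/ is a voiceless stop between vowels /e/ and /u/, so it voices to [d].
/k/ is a voiceless stop between vowels /u/ and /e/, so it voices to [g].
/k/ is a voiceless stop between vowels /e/ and /i/, so it voices to [g].
Surface form: [daxziedugegiemi].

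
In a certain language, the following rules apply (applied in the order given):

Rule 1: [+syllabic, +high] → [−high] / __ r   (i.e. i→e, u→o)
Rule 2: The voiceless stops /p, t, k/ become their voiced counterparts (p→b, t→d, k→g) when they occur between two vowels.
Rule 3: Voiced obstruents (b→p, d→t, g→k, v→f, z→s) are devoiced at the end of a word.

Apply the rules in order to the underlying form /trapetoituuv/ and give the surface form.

trabedoiduuf

Rule 1 (pre-rhotic lowering): no segment meets the environment; /trapetoituuv/ is unchanged.
Rule 2 (intervocalic voicing): /p/ is a voiceless stop between vowels /a/ and /e/, so it voices to [b]. /t/ is a voiceless stop between vowels /e/ and /o/, so it voices to [d]. /t/ is a voiceless stop between vowels /i/ and /u/, so it voices to [d]. /trapetoituuv/ → trabedoiduuv.
Rule 3 (final devoicing): /v/ is a voiced obstruent in word-final position, so it devoices to [f]. /trabedoiduuv/ → trabedoiduuf.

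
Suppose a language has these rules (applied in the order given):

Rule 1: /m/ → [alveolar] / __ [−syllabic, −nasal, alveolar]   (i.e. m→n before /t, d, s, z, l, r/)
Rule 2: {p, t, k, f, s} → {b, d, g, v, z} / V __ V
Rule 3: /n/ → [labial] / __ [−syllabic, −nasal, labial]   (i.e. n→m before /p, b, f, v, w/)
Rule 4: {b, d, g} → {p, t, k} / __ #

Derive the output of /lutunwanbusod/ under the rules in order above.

Rule 1 (nasal place assimilation): no segment meets the environment; /lutunwanbusod/ is unchanged.
Rule 2 (intervocalic voicing): /t/ is a voiceless obstruent between vowels /u/ and /u/, so it voices to [d]. /s/ is a voiceless obstruent between vowels /u/ and /o/, so it voices to [z]. /lutunwanbusod/ → ludunwanbuzod.
Rule 3 (nasal place assimilation): /n/ precedes the labial consonant /w/, so it assimilates in place to [m]. /n/ precedes the labial consonant /b/, so it assimilates in place to [m]. /ludunwanbuzod/ → ludumwambuzod.
Rule 4 (final devoicing): /d/ is a voiced stop in word-final position, so it devoices to [t]. /ludumwambuzod/ → ludumwambuzot.

ludumwambuzot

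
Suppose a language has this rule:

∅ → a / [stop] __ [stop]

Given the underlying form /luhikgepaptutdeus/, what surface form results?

luhikagepapatutadeus

/k/ and /g/ form a stop–stop cluster, so [a] is inserted between them.
/p/ and /t/ form a stop–stop cluster, so [a] is inserted between them.
/t/ and /d/ form a stop–stop cluster, so [a] is inserted between them.
Surface form: [luhikagepapatutadeus].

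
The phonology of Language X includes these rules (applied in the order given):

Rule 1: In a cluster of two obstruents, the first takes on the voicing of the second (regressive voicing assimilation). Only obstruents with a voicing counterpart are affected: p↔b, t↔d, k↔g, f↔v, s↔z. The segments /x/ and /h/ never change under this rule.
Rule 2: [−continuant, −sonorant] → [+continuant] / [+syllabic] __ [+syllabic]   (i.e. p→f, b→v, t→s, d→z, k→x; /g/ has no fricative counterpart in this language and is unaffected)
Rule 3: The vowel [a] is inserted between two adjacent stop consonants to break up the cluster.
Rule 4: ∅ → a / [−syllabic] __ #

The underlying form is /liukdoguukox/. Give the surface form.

Rule 1 (regressive voicing assimilation): /k/ precedes the voiced obstruent /d/, so it voices to [g] by assimilation. /liukdoguukox/ → liugdoguukox.
Rule 2 (intervocalic spirantization): /k/ is a stop between vowels /u/ and /o/, so it spirantizes to the fricative [x]. /liugdoguukox/ → liugdoguuxox.
Rule 3 (stop-cluster a-epenthesis): /g/ and /d/ form a stop–stop cluster, so [a] is inserted between them. /liugdoguuxox/ → liugadoguuxox.
Rule 4 (final a-epenthesis): the form ends in the consonant /x/, so [a] is inserted word-finally. /liugadoguuxox/ → liugadoguuxoxa.

liugadoguuxoxa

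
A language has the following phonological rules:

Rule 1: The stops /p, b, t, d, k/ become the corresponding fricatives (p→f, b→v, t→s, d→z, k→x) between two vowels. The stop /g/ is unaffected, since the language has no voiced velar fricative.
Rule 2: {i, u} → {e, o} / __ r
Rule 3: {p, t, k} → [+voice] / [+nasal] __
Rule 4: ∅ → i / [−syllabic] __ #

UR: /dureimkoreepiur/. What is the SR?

doreimgoreefiori

Rule 1 (intervocalic spirantization): /p/ is a stop between vowels /e/ and /i/, so it spirantizes to the fricative [f]. /dureimkoreepiur/ → dureimkoreefiur.
Rule 2 (pre-rhotic lowering): /u/ is a high vowel immediately before /r/, so it lowers to [o]. /u/ is a high vowel immediately before /r/, so it lowers to [o]. /dureimkoreefiur/ → doreimkoreefior.
Rule 3 (post-nasal voicing): /k/ is a voiceless stop immediately after the nasal /m/, so it voices to [g]. /doreimkoreefior/ → doreimgoreefior.
Rule 4 (final i-epenthesis): the form ends in the consonant /r/, so [i] is inserted word-finally. /doreimgoreefior/ → doreimgoreefiori.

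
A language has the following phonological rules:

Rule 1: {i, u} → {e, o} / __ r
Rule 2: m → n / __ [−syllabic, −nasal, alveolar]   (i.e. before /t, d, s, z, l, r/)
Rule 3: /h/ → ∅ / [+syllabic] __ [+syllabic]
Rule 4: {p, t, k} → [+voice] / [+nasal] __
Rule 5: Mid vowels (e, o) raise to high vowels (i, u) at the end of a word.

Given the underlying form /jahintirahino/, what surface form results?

Rule 1 (pre-rhotic lowering): /i/ is a high vowel immediately before /r/, so it lowers to [e]. /jahintirahino/ → jahinterahino.
Rule 2 (nasal place assimilation): no segment meets the environment; /jahinterahino/ is unchanged.
Rule 3 (intervocalic h-deletion): /h/ occurs between vowels /a/ and /i/, so it deletes. /h/ occurs between vowels /a/ and /i/, so it deletes. /jahinterahino/ → jainteraino.
Rule 4 (post-nasal voicing): /t/ is a voiceless stop immediately after the nasal /n/, so it voices to [d]. /jainteraino/ → jainderaino.
Rule 5 (final vowel raising): /o/ is a mid vowel in word-final position, so it raises to [u]. /jainderaino/ → jainderainu.

jainderainu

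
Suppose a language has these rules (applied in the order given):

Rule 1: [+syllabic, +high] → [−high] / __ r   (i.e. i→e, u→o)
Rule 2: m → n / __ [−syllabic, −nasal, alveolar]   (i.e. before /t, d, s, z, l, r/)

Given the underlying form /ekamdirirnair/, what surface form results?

Rule 1 (pre-rhotic lowering): /i/ is a high vowel immediately before /r/, so it lowers to [e]. /i/ is a high vowel immediately before /r/, so it lowers to [e]. /i/ is a high vowel immediately before /r/, so it lowers to [e]. /ekamdirirnair/ → ekamderernaer.
Rule 2 (nasal place assimilation): /m/ precedes the alveolar consonant /d/, so it assimilates in place to [n]. /ekamderernaer/ → ekanderernaer.

ekanderernaer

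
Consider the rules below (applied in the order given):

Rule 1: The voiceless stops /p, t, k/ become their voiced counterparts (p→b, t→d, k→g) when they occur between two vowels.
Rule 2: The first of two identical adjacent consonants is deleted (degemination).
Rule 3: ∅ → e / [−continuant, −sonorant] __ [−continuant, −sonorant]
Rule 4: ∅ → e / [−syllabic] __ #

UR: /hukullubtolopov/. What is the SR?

Rule 1 (intervocalic voicing): /k/ is a voiceless stop between vowels /u/ and /u/, so it voices to [g]. /p/ is a voiceless stop between vowels /o/ and /o/, so it voices to [b]. /hukullubtolopov/ → hugullubtolobov.
Rule 2 (degemination): /ll/ is a geminate; the first /l/ deletes. /hugullubtolobov/ → hugulubtolobov.
Rule 3 (stop-cluster e-epenthesis): /b/ and /t/ form a stop–stop cluster, so [e] is inserted between them. /hugulubtolobov/ → hugulubetolobov.
Rule 4 (final e-epenthesis): the form ends in the consonant /v/, so [e] is inserted word-finally. /hugulubetolobov/ → hugulubetolobove.

hugulubetolobove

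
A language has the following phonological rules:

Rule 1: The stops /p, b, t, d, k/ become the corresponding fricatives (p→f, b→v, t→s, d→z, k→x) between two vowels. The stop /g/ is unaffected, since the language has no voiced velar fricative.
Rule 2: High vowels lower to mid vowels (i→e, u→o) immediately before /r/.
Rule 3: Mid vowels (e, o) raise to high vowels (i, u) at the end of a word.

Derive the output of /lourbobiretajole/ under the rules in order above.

loorboveresajoli

Rule 1 (intervocalic spirantization): /b/ is a stop between vowels /o/ and /i/, so it spirantizes to the fricative [v]. /t/ is a stop between vowels /e/ and /a/, so it spirantizes to the fricative [s]. /lourbobiretajole/ → lourboviresajole.
Rule 2 (pre-rhotic lowering): /u/ is a high vowel immediately before /r/, so it lowers to [o]. /i/ is a high vowel immediately before /r/, so it lowers to [e]. /lourboviresajole/ → loorboveresajole.
Rule 3 (final vowel raising): /e/ is a mid vowel in word-final position, so it raises to [i]. /loorboveresajole/ → loorboveresajoli.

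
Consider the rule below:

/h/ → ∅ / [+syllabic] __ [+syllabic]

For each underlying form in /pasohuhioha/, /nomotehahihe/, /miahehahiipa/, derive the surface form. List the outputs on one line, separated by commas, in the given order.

/pasohuhioha/: /h/ occurs between vowels /o/ and /u/, so it deletes. /h/ occurs between vowels /u/ and /i/, so it deletes. /h/ occurs between vowels /o/ and /a/, so it deletes. → [pasouioa].
/nomotehahihe/: /h/ occurs between vowels /e/ and /a/, so it deletes. /h/ occurs between vowels /a/ and /i/, so it deletes. /h/ occurs between vowels /i/ and /e/, so it deletes. → [nomoteaie].
/miahehahiipa/: /h/ occurs between vowels /a/ and /e/, so it deletes. /h/ occurs between vowels /e/ and /a/, so it deletes. /h/ occurs between vowels /a/ and /i/, so it deletes. → [miaeaiipa].

pasouioa, nomoteaie, miaeaiipa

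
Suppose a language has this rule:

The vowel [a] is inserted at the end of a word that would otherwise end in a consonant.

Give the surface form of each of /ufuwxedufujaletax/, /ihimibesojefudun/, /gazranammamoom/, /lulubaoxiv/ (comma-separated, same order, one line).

ufuwxedufujaletaxa, ihimibesojefuduna, gazranammamooma, lulubaoxiva

/ufuwxedufujaletax/: the form ends in the consonant /x/, so [a] is inserted word-finally. → [ufuwxedufujaletaxa].
/ihimibesojefudun/: the form ends in the consonant /n/, so [a] is inserted word-finally. → [ihimibesojefuduna].
/gazranammamoom/: the form ends in the consonant /m/, so [a] is inserted word-finally. → [gazranammamooma].
/lulubaoxiv/: the form ends in the consonant /v/, so [a] is inserted word-finally. → [lulubaoxiva].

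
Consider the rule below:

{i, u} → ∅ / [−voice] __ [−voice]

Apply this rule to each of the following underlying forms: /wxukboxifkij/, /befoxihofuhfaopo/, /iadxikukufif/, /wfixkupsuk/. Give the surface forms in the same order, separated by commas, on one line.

wxkboxfkij, befoxhofhfaopo, iadxkkff, wfxkpsk

/wxukboxifkij/: /u/ is a high vowel flanked by voiceless consonants /x/ and /k/, so it deletes. /i/ is a high vowel flanked by voiceless consonants /x/ and /f/, so it deletes. → [wxkboxfkij].
/befoxihofuhfaopo/: /i/ is a high vowel flanked by voiceless consonants /x/ and /h/, so it deletes. /u/ is a high vowel flanked by voiceless consonants /f/ and /h/, so it deletes. → [befoxhofhfaopo].
/iadxikukufif/: /i/ is a high vowel flanked by voiceless consonants /x/ and /k/, so it deletes. /u/ is a high vowel flanked by voiceless consonants /k/ and /k/, so it deletes. /u/ is a high vowel flanked by voiceless consonants /k/ and /f/, so it deletes. /i/ is a high vowel flanked by voiceless consonants /f/ and /f/, so it deletes. → [iadxkkff].
/wfixkupsuk/: /i/ is a high vowel flanked by voiceless consonants /f/ and /x/, so it deletes. /u/ is a high vowel flanked by voiceless consonants /k/ and /p/, so it deletes. /u/ is a high vowel flanked by voiceless consonants /s/ and /k/, so it deletes. → [wfxkpsk].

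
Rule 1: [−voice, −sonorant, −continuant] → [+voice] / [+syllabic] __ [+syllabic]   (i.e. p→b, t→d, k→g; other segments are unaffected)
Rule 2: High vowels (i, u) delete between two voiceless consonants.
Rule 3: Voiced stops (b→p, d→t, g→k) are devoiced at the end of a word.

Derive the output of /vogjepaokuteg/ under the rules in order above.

Rule 1 (intervocalic voicing): /p/ is a voiceless stop between vowels /e/ and /a/, so it voices to [b]. /k/ is a voiceless stop between vowels /o/ and /u/, so it voices to [g]. /t/ is a voiceless stop between vowels /u/ and /e/, so it voices to [d]. /vogjepaokuteg/ → vogjebaogudeg.
Rule 2 (high vowel syncope): no segment meets the environment; /vogjebaogudeg/ is unchanged.
Rule 3 (final devoicing): /g/ is a voiced stop in word-final position, so it devoices to [k]. /vogjebaogudeg/ → vogjebaogudek.

vogjebaogudek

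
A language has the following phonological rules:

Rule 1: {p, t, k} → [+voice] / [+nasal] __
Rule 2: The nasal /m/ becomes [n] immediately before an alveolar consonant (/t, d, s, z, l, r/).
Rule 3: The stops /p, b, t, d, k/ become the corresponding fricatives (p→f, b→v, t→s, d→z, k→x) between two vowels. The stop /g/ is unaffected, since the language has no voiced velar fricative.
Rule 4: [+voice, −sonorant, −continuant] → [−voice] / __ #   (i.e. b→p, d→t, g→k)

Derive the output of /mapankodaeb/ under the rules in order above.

mafangozaep

Rule 1 (post-nasal voicing): /k/ is a voiceless stop immediately after the nasal /n/, so it voices to [g]. /mapankodaeb/ → mapangodaeb.
Rule 2 (nasal place assimilation): no segment meets the environment; /mapangodaeb/ is unchanged.
Rule 3 (intervocalic spirantization): /p/ is a stop between vowels /a/ and /a/, so it spirantizes to the fricative [f]. /d/ is a stop between vowels /o/ and /a/, so it spirantizes to the fricative [z]. /mapangodaeb/ → mafangozaeb.
Rule 4 (final devoicing): /b/ is a voiced stop in word-final position, so it devoices to [p]. /mafangozaeb/ → mafangozaep.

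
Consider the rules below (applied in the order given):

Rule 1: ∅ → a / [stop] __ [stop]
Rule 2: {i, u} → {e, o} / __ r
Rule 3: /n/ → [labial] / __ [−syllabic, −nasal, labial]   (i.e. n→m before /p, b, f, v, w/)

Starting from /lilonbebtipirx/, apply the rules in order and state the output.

Rule 1 (stop-cluster a-epenthesis): /b/ and /t/ form a stop–stop cluster, so [a] is inserted between them. /lilonbebtipirx/ → lilonbebatipirx.
Rule 2 (pre-rhotic lowering): /i/ is a high vowel immediately before /r/, so it lowers to [e]. /lilonbebatipirx/ → lilonbebatiperx.
Rule 3 (nasal place assimilation): /n/ precedes the labial consonant /b/, so it assimilates in place to [m]. /lilonbebatiperx/ → lilombebatiperx.

lilombebatiperx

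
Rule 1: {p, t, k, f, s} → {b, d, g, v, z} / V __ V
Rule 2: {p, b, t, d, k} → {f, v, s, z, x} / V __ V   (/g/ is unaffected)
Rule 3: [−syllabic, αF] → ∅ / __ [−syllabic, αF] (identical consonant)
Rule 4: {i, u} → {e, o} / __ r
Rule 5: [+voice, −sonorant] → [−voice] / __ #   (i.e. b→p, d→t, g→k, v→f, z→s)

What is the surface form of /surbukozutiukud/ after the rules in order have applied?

Rule 1 (intervocalic voicing): /k/ is a voiceless obstruent between vowels /u/ and /o/, so it voices to [g]. /t/ is a voiceless obstruent between vowels /u/ and /i/, so it voices to [d]. /k/ is a voiceless obstruent between vowels /u/ and /u/, so it voices to [g]. /surbukozutiukud/ → surbugozudiugud.
Rule 2 (intervocalic spirantization): /d/ is a stop between vowels /u/ and /i/, so it spirantizes to the fricative [z]. /surbugozudiugud/ → surbugozuziugud.
Rule 3 (degemination): no segment meets the environment; /surbugozuziugud/ is unchanged.
Rule 4 (pre-rhotic lowering): /u/ is a high vowel immediately before /r/, so it lowers to [o]. /surbugozuziugud/ → sorbugozuziugud.
Rule 5 (final devoicing): /d/ is a voiced obstruent in word-final position, so it devoices to [t]. /sorbugozuziugud/ → sorbugozuziugut.

sorbugozuziugut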